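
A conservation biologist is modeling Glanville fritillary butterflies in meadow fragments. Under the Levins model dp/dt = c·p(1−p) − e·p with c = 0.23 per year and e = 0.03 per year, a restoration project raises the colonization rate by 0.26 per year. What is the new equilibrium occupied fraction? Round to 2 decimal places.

Before: p* = 1 − 0.03/0.23 = 0.8696.
After the change, c = 0.49, e = 0.03, so p* = 1 − 0.03/0.49 = 0.9388.

0.94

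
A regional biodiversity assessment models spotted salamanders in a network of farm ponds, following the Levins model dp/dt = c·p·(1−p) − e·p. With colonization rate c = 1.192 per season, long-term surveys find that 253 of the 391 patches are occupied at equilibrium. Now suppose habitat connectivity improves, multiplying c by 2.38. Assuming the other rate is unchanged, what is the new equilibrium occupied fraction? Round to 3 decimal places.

Observed p* = 253/391 = 0.64706.
Balance c(1−p*) = e gives e = 1.192×(1 − 0.64706) = 0.42070.
New p* = 1 − e/c = 1 − 0.42070/2.83696 = 0.85171.

0.852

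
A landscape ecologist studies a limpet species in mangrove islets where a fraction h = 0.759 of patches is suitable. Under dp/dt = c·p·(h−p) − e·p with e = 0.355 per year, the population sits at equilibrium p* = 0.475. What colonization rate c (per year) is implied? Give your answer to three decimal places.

1.250

At equilibrium c(h−p*) = e, so c = e/(h−p*).
c = 0.355/(0.759 − 0.475) = 0.355/0.2840 = 1.2500.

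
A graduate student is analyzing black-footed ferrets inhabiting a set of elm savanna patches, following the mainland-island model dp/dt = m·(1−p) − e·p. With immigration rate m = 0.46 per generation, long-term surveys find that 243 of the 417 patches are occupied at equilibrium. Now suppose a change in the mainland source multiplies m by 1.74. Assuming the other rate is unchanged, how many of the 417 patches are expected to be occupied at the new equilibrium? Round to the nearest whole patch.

Observed p* = 243/417 = 0.58273.
Balance m(1−p*) = e·p* gives e = m(1−p*)/p* = 0.46×0.41727/0.58273 = 0.32939.
New p* = m/(m+e) = 0.80040/(0.80040+0.32939) = 0.70845.
Expected occupied = 417 × 0.70845 = 295.42 ≈ 295.

295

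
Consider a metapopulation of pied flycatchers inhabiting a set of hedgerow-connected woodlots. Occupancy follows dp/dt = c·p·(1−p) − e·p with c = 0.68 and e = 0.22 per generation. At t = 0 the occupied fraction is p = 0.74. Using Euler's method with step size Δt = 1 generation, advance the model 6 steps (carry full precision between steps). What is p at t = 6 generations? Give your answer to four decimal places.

Update rule: p ← p + [c·p·(1−p) − e·p]·Δt with Δt = 1.
p: 0.74000 → 0.70803  (Δp = -0.03197)
p: 0.70803 → 0.69284  (Δp = -0.01520)
p: 0.69284 → 0.68513  (Δp = -0.00771)
p: 0.68513 → 0.68109  (Δp = -0.00403)
p: 0.68109 → 0.67895  (Δp = -0.00214)
p: 0.67895 → 0.67781  (Δp = -0.00115)

0.6778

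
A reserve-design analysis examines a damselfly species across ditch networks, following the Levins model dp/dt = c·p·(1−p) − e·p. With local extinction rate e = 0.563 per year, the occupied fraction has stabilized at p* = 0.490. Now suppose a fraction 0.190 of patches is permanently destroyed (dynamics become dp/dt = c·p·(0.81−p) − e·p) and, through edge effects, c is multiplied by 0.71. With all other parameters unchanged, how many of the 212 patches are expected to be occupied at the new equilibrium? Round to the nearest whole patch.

19

Balance c(1−p*) = e gives c = e/(1 − 0.49000) = 0.563/0.51000 = 1.10392.
New p* = 0.81 − e/c = 0.81 − 0.56300/0.78378 = 0.09169.
Expected occupied = 212 × 0.09169 = 19.44 ≈ 19.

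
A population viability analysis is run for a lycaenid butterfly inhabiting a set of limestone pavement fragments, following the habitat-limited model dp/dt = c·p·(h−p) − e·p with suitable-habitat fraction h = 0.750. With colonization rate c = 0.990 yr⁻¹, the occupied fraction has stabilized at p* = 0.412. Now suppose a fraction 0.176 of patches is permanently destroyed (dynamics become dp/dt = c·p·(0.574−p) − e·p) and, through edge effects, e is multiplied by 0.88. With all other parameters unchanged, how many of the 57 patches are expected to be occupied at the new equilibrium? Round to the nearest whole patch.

Balance c(h−p*) = e gives e = 0.990×(0.75 − 0.41200) = 0.33462.
New p* = 0.574 − e/c = 0.574 − 0.29447/0.99000 = 0.27656.
Expected occupied = 57 × 0.27656 = 15.76 ≈ 16.

16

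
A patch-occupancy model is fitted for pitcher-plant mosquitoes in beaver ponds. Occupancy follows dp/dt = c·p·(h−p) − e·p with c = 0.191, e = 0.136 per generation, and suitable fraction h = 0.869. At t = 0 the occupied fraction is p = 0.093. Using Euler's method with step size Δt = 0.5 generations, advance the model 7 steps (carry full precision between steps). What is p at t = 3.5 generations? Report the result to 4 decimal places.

0.0969

Update rule: p ← p + [c·p·(h−p) − e·p]·Δt with Δt = 0.5.
step 1: Δp = +0.00057, p = 0.09357
step 2: Δp = +0.00057, p = 0.09413
step 3: Δp = +0.00056, p = 0.09470
step 4: Δp = +0.00056, p = 0.09526
step 5: Δp = +0.00056, p = 0.09582
step 6: Δp = +0.00056, p = 0.09638
step 7: Δp = +0.00056, p = 0.09694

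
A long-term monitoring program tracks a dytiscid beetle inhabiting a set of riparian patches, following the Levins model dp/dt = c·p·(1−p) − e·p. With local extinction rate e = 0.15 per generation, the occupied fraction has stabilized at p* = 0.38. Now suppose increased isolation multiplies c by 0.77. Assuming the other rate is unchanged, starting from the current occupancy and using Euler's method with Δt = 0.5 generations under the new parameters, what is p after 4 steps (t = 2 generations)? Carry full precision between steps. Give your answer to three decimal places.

Balance c(1−p*) = e gives c = e/(1 − 0.38000) = 0.15/0.62000 = 0.24194.
Starting from p₀ = 0.38000; update p ← p + (dp/dt)·Δt with the new parameters.
t = 0.5: p = 0.38000 + (-0.00655) = 0.37345
t = 1: p = 0.37345 + (-0.00621) = 0.36723
t = 1.5: p = 0.36723 + (-0.00590) = 0.36133
t = 2: p = 0.36133 + (-0.00560) = 0.35573

0.356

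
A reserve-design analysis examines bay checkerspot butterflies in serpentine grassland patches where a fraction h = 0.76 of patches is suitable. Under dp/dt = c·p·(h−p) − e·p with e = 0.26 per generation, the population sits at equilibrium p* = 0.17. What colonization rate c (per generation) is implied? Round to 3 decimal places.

0.441

At equilibrium c(h−p*) = e, so c = e/(h−p*).
c = 0.26/(0.76 − 0.17) = 0.26/0.5900 = 0.4407.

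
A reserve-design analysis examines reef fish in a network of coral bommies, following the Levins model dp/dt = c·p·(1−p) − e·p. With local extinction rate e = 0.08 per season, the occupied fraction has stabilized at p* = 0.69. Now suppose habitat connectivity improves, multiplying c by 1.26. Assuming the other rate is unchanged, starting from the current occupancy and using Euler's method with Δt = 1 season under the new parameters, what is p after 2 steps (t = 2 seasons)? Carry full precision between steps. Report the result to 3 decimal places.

Balance c(1−p*) = e gives c = e/(1 − 0.69000) = 0.08/0.31000 = 0.25806.
Starting from p₀ = 0.69000; update p ← p + (dp/dt)·Δt with the new parameters.
t = 1: p = 0.69000 + (+0.01435) = 0.70435
t = 2: p = 0.70435 + (+0.01136) = 0.71572

0.716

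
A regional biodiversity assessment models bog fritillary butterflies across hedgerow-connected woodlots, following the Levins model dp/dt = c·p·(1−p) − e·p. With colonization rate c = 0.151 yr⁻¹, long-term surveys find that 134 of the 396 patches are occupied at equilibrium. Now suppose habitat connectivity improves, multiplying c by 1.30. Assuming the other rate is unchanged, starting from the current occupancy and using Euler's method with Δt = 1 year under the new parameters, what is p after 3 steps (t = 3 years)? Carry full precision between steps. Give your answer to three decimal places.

Observed p* = 134/396 = 0.33838.
Balance c(1−p*) = e gives e = 0.151×(1 − 0.33838) = 0.09990.
Starting from p₀ = 0.33838; update p ← p + (dp/dt)·Δt with the new parameters.
p: 0.33838 → 0.34853  (Δp = +0.01014)
p: 0.34853 → 0.35828  (Δp = +0.00975)
p: 0.35828 → 0.36762  (Δp = +0.00934)

0.368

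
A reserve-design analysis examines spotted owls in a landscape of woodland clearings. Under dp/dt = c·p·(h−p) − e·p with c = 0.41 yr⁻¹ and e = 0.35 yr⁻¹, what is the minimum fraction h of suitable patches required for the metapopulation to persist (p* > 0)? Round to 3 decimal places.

p* = h − e/c is positive only when h > e/c.
h_min = e/c = 0.35/0.41 = 0.8537.

0.854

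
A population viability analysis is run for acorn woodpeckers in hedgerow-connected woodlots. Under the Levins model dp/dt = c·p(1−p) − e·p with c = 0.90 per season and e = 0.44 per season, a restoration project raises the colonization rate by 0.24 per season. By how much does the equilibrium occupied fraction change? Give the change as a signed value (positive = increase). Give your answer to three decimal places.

0.103

Before: p* = 1 − 0.44/0.90 = 0.5111.
After the change, c = 1.14, e = 0.44, so p* = 1 − 0.44/1.14 = 0.6140.
Δp* = 0.6140 − 0.5111 = +0.1029.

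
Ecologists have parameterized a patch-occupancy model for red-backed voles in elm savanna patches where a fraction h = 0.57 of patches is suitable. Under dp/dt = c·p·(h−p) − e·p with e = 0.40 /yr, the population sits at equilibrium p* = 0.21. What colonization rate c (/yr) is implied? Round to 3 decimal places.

1.111

At equilibrium c(h−p*) = e, so c = e/(h−p*).
c = 0.40/(0.57 − 0.21) = 0.40/0.3600 = 1.1111.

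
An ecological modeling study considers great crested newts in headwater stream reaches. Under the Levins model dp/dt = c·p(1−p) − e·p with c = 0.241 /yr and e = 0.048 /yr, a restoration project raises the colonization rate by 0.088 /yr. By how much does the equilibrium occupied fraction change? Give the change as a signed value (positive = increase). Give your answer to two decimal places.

0.05

Before: p* = 1 − 0.048/0.241 = 0.8008.
After the change, c = 0.329, e = 0.048, so p* = 1 − 0.048/0.329 = 0.8541.
Δp* = 0.8541 − 0.8008 = +0.0533.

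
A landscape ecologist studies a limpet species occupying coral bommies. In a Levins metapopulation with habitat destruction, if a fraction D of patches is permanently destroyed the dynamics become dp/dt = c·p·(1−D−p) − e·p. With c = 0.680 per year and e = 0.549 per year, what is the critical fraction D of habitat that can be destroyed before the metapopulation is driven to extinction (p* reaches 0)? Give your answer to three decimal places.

The nontrivial equilibrium is p* = (1−D) − e/c; extinction occurs when this hits zero.
So D_crit = 1 − e/c = 1 − 0.549/0.680 = 1 − 0.8074 = 0.1926.
This equals the undisturbed p*, a classic result of Lande's extension.

0.193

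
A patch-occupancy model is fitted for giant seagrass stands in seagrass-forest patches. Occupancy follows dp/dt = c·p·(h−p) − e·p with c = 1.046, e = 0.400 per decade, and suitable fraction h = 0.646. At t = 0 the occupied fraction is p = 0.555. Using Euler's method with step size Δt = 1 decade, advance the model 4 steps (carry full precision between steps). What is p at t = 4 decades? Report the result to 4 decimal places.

0.2955

Update rule: p ← p + [c·p·(h−p) − e·p]·Δt with Δt = 1.
  1  |  dp/dt·Δt = -0.169172  |  p_1 = 0.385828
  2  |  dp/dt·Δt = -0.049332  |  p_2 = 0.336496
  3  |  dp/dt·Δt = -0.025661  |  p_3 = 0.310835
  4  |  dp/dt·Δt = -0.015361  |  p_4 = 0.295475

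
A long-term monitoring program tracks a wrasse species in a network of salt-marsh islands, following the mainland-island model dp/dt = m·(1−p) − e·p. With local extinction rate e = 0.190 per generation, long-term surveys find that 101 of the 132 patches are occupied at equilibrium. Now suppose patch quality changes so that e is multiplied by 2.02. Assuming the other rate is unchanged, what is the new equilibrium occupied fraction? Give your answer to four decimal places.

0.6173

Observed p* = 101/132 = 0.76515.
Balance m(1−p*) = e·p* gives m = e·p*/(1−p*) = 0.190×0.76515/0.23485 = 0.61903.
New p* = m/(m+e) = 0.61903/(0.61903+0.38380) = 0.61728.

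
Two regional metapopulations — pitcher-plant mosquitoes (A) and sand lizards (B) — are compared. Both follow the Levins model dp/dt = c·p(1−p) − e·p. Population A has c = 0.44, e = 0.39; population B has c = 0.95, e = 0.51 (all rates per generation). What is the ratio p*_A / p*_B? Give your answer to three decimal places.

0.245

A: p*_A = 1 − 0.39/0.44 = 0.1136.
B: p*_B = 1 − 0.51/0.95 = 0.4632.
p*_A / p*_B = 0.1136/0.4632 = 0.2454.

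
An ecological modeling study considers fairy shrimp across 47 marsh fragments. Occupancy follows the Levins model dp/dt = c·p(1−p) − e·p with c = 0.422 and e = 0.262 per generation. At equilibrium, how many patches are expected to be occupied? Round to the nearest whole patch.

p* = 1 − e/c = 1 − 0.262/0.422 = 0.3791.
Expected occupied patches = N × p* = 47 × 0.3791 = 17.82 ≈ 18.

18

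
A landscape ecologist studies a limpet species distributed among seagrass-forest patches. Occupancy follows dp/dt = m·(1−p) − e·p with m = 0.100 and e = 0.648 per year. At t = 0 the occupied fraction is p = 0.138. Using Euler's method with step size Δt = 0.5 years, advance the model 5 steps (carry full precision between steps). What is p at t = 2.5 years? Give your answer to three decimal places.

0.134

Update rule: p ← p + [m·(1−p) − e·p]·Δt with Δt = 0.5.
step 1: Δp = -0.00161, p = 0.13639
step 2: Δp = -0.00101, p = 0.13538
step 3: Δp = -0.00063, p = 0.13475
step 4: Δp = -0.00040, p = 0.13435
step 5: Δp = -0.00025, p = 0.13410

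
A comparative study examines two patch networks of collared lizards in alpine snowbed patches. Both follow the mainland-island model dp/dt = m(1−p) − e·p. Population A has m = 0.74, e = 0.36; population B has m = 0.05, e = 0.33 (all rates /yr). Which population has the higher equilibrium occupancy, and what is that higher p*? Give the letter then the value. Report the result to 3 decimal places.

A, 0.673

A: p*_A = m/(m+e) = 0.74/1.1000 = 0.6727.
B: p*_B = 0.05/0.3800 = 0.1316.
A is higher at 0.6727.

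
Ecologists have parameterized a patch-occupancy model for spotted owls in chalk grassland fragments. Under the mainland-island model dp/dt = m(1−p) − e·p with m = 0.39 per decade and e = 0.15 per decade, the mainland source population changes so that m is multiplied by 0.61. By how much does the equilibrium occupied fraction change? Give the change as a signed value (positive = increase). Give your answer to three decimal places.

Before: p* = 0.39/(0.39+0.15) = 0.7222.
After: m = 0.2379, e = 0.15; p* = 0.2379/0.3879 = 0.6133.
Δp* = 0.6133 − 0.7222 = -0.1089.

-0.109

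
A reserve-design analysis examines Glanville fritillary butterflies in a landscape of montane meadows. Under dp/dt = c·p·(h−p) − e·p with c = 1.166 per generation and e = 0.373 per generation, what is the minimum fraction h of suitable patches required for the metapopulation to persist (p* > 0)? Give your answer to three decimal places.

0.320

p* = h − e/c is positive only when h > e/c.
h_min = e/c = 0.373/1.166 = 0.3199.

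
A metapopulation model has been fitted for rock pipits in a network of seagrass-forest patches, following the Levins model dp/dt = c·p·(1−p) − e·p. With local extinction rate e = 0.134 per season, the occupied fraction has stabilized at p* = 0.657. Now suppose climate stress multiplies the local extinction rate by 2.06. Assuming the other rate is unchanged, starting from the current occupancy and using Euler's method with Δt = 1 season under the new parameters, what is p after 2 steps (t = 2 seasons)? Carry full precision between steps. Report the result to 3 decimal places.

0.504

Balance c(1−p*) = e gives c = e/(1 − 0.65700) = 0.134/0.34300 = 0.39067.
Starting from p₀ = 0.65700; update p ← p + (dp/dt)·Δt with the new parameters.
t = 1: p = 0.65700 + (-0.09332) = 0.56368
t = 2: p = 0.56368 + (-0.05951) = 0.50416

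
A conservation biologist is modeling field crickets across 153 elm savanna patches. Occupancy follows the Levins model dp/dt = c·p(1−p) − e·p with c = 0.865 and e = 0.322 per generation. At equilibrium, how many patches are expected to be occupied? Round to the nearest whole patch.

p* = 1 − e/c = 1 − 0.322/0.865 = 0.6277.
Expected occupied patches = N × p* = 153 × 0.6277 = 96.05 ≈ 96.

96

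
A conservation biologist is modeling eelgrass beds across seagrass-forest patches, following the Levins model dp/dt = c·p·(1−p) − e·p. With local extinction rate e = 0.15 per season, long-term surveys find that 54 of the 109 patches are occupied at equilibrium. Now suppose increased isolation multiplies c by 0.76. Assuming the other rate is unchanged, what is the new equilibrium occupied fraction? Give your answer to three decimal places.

Observed p* = 54/109 = 0.49541.
Balance c(1−p*) = e gives c = e/(1 − 0.49541) = 0.15/0.50459 = 0.29727.
New p* = 1 − e/c = 1 − 0.15000/0.22593 = 0.33608.

0.336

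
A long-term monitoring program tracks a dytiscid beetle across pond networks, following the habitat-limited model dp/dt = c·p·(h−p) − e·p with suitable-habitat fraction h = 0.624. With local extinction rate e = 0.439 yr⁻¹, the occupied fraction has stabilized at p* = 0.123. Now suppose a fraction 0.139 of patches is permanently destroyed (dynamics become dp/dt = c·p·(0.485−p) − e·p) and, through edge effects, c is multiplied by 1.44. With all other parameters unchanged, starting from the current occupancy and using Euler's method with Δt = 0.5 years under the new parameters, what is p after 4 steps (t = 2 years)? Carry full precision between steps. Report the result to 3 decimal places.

0.127

Balance c(h−p*) = e gives c = e/(0.624 − 0.12300) = 0.439/0.50100 = 0.87625.
Starting from p₀ = 0.12300; update p ← p + (dp/dt)·Δt with the new parameters.
step 1: Δp = +0.00109, p = 0.12409
step 2: Δp = +0.00102, p = 0.12511
step 3: Δp = +0.00095, p = 0.12605
step 4: Δp = +0.00088, p = 0.12693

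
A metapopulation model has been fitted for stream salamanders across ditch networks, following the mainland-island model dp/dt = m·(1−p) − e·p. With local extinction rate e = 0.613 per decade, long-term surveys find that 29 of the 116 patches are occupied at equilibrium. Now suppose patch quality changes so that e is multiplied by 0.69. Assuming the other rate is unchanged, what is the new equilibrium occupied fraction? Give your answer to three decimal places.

Observed p* = 29/116 = 0.25000.
Balance m(1−p*) = e·p* gives m = e·p*/(1−p*) = 0.613×0.25000/0.75000 = 0.20433.
New p* = m/(m+e) = 0.20433/(0.20433+0.42297) = 0.32573.

0.326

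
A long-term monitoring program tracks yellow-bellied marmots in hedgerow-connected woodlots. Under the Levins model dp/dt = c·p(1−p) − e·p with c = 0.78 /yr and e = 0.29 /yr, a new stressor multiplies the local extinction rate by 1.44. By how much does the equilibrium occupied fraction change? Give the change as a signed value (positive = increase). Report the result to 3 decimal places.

-0.164

Before: p* = 1 − 0.29/0.78 = 0.6282.
After the change, c = 0.78, e = 0.4176, so p* = 1 − 0.4176/0.78 = 0.4646.
Δp* = 0.4646 − 0.6282 = -0.1636.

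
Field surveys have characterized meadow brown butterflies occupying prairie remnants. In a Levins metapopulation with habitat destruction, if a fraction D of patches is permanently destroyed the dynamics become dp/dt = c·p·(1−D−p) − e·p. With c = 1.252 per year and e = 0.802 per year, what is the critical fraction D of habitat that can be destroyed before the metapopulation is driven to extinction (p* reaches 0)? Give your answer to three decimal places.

0.359

The nontrivial equilibrium is p* = (1−D) − e/c; extinction occurs when this hits zero.
So D_crit = 1 − e/c = 1 − 0.802/1.252 = 1 − 0.6406 = 0.3594.
Note this equals the original equilibrium occupancy — the Levins extinction-debt result.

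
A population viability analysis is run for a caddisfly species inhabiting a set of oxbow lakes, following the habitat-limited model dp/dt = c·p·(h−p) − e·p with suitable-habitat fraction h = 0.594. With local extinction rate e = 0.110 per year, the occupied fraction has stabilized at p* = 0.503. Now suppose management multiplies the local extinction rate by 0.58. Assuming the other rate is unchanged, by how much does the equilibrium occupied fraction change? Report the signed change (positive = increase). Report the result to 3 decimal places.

0.038

Balance c(h−p*) = e gives c = e/(0.594 − 0.50300) = 0.110/0.09100 = 1.20879.
New p* = 0.594 − e/c = 0.594 − 0.06380/1.20879 = 0.54122.
Δp* = 0.54122 − 0.50300 = +0.03822.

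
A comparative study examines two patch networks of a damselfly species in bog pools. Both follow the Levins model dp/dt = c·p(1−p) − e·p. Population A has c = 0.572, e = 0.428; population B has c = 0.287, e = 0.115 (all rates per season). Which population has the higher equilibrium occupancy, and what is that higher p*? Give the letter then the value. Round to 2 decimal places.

A: p*_A = 1 − 0.428/0.572 = 0.2517.
B: p*_B = 1 − 0.115/0.287 = 0.5993.
B is higher at 0.5993.

B, 0.60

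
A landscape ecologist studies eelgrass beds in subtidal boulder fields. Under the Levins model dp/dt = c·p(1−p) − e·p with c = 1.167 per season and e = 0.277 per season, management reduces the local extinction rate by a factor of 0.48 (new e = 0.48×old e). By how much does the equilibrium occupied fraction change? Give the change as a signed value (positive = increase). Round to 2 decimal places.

Before: p* = 1 − 0.277/1.167 = 0.7626.
After the change, c = 1.167, e = 0.13296, so p* = 1 − 0.13296/1.167 = 0.8861.
Δp* = 0.8861 − 0.7626 = +0.1234.

0.12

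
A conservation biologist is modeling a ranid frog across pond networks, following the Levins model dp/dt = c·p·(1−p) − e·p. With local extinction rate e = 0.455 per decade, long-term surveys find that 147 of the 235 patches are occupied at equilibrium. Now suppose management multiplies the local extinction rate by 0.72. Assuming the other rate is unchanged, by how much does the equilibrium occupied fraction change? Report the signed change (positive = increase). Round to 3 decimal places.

0.105

Observed p* = 147/235 = 0.62553.
Balance c(1−p*) = e gives c = e/(1 − 0.62553) = 0.455/0.37447 = 1.21505.
New p* = 1 − e/c = 1 − 0.32760/1.21505 = 0.73038.
Δp* = 0.73038 − 0.62553 = +0.10485.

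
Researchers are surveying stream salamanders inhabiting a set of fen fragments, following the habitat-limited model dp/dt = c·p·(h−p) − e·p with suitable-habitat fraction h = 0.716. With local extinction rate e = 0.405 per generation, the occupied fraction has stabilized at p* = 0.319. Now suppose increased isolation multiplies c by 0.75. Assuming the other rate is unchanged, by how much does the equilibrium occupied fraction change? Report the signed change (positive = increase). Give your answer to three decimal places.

-0.132

Balance c(h−p*) = e gives c = e/(0.716 − 0.31900) = 0.405/0.39700 = 1.02015.
New p* = 0.716 − e/c = 0.716 − 0.40500/0.76511 = 0.18666.
Δp* = 0.18666 − 0.31900 = -0.13234.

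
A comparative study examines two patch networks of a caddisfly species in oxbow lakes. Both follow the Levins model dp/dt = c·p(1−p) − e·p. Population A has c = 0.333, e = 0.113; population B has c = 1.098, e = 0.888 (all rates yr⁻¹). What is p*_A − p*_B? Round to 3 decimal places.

0.469

A: p*_A = 1 − 0.113/0.333 = 0.6607.
B: p*_B = 1 − 0.888/1.098 = 0.1913.
p*_A − p*_B = 0.6607 − 0.1913 = 0.4694.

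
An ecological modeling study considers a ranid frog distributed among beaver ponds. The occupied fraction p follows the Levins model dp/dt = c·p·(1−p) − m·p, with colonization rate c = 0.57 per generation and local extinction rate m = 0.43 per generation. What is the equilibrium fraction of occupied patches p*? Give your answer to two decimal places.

Setting dp/dt = 0 and dividing through by p* gives c·(1−p*) = m.
So p* = 1 − m/c = 1 − 0.43/0.57 = 1 − 0.7544 = 0.2456.

0.25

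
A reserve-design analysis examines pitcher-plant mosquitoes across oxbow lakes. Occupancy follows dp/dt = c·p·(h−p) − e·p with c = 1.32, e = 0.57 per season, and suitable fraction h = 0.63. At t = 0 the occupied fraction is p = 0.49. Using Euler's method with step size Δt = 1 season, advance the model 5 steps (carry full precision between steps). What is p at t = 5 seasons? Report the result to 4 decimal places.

0.2178

Update rule: p ← p + [c·p·(h−p) − e·p]·Δt with Δt = 1.
step 1: Δp = -0.18875, p = 0.30125
step 2: Δp = -0.04099, p = 0.26027
step 3: Δp = -0.02133, p = 0.23894
step 4: Δp = -0.01285, p = 0.22608
step 5: Δp = -0.00833, p = 0.21776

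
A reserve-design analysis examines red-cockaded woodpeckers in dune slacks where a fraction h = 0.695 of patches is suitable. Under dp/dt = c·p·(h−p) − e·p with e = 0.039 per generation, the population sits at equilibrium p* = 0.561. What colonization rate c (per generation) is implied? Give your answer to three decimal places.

At equilibrium c(h−p*) = e, so c = e/(h−p*).
c = 0.039/(0.695 − 0.561) = 0.039/0.1340 = 0.2910.

0.291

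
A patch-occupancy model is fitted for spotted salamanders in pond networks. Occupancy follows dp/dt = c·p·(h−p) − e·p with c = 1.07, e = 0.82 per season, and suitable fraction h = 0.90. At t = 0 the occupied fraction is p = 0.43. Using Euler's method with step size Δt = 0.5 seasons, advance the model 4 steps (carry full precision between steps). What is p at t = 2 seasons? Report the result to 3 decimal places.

0.263

Update rule: p ← p + [c·p·(h−p) − e·p]·Δt with Δt = 0.5.
p: 0.43000 → 0.36182  (Δp = -0.06818)
p: 0.36182 → 0.31765  (Δp = -0.04417)
p: 0.31765 → 0.28638  (Δp = -0.03127)
p: 0.28638 → 0.26298  (Δp = -0.02340)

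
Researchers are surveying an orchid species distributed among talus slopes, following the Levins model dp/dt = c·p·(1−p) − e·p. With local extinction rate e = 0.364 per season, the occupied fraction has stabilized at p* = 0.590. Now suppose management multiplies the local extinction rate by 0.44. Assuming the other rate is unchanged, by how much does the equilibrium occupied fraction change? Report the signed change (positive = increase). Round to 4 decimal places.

Balance c(1−p*) = e gives c = e/(1 − 0.59000) = 0.364/0.41000 = 0.88780.
New p* = 1 − e/c = 1 − 0.16016/0.88780 = 0.81960.
Δp* = 0.81960 − 0.59000 = +0.22960.

0.2296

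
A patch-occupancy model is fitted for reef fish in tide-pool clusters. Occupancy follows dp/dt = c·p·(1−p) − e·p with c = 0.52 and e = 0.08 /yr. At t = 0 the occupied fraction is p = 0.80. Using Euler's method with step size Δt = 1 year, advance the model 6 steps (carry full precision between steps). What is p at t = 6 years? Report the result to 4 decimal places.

Update rule: p ← p + [c·p·(1−p) − e·p]·Δt with Δt = 1.
t = 1: p = 0.80000 + (+0.01920) = 0.81920
t = 2: p = 0.81920 + (+0.01148) = 0.83068
t = 3: p = 0.83068 + (+0.00668) = 0.83737
t = 4: p = 0.83737 + (+0.00383) = 0.84119
t = 5: p = 0.84119 + (+0.00217) = 0.84336
t = 6: p = 0.84336 + (+0.00122) = 0.84459

0.8446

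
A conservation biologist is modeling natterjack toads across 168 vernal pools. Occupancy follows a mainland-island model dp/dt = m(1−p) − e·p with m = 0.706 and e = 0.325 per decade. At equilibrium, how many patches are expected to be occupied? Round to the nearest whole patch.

p* = m/(m+e) = 0.706/1.0310 = 0.6848.
Expected occupied patches = N × p* = 168 × 0.6848 = 115.04 ≈ 115.

115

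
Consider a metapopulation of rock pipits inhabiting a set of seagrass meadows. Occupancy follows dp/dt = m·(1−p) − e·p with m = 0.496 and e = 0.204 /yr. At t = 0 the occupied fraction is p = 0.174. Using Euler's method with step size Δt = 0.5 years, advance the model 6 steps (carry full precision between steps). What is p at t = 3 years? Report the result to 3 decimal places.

Update rule: p ← p + [m·(1−p) − e·p]·Δt with Δt = 0.5.
  1  |  dp/dt·Δt = +0.187100  |  p_1 = 0.361100
  2  |  dp/dt·Δt = +0.121615  |  p_2 = 0.482715
  3  |  dp/dt·Δt = +0.079050  |  p_3 = 0.561765
  4  |  dp/dt·Δt = +0.051382  |  p_4 = 0.613147
  5  |  dp/dt·Δt = +0.033399  |  p_5 = 0.646546
  6  |  dp/dt·Δt = +0.021709  |  p_6 = 0.668255

0.668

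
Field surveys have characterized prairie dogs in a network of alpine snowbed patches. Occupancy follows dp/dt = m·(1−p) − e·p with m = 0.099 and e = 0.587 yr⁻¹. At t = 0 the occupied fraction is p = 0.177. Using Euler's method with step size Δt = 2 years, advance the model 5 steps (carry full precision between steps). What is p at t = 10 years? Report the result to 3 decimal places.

0.144

Update rule: p ← p + [m·(1−p) − e·p]·Δt with Δt = 2.
step 1: Δp = -0.04484, p = 0.13216
step 2: Δp = +0.01668, p = 0.14884
step 3: Δp = -0.00621, p = 0.14263
step 4: Δp = +0.00231, p = 0.14494
step 5: Δp = -0.00086, p = 0.14408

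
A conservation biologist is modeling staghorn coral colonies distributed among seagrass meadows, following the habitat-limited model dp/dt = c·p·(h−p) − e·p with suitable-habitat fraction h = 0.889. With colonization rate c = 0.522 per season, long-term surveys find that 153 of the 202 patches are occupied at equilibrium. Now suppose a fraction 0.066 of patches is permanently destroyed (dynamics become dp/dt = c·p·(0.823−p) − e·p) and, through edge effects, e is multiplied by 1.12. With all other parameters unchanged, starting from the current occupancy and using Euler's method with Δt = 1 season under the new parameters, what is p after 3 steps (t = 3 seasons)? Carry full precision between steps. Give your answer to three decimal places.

0.695

Observed p* = 153/202 = 0.75743.
Balance c(h−p*) = e gives e = 0.522×(0.889 − 0.75743) = 0.06868.
Starting from p₀ = 0.75743; update p ← p + (dp/dt)·Δt with the new parameters.
t = 1: p = 0.75743 + (-0.03234) = 0.72509
t = 2: p = 0.72509 + (-0.01872) = 0.70637
t = 3: p = 0.70637 + (-0.01133) = 0.69504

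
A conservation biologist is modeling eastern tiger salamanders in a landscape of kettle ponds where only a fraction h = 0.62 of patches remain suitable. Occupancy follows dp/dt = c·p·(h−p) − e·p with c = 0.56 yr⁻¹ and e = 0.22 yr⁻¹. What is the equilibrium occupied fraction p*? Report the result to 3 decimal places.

Setting dp/dt = 0 and dividing by p* gives c·(h−p*) = e.
So p* = h − e/c = 0.62 − 0.22/0.56 = 0.62 − 0.3929 = 0.2271.

0.227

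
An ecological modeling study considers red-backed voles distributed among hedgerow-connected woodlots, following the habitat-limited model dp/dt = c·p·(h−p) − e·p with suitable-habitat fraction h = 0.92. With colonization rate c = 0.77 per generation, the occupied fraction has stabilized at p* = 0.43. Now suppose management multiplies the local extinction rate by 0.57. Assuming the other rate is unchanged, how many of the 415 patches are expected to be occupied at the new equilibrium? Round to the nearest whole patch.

266

Balance c(h−p*) = e gives e = 0.77×(0.92 − 0.43000) = 0.37730.
New p* = 0.92 − e/c = 0.92 − 0.21506/0.77000 = 0.64070.
Expected occupied = 415 × 0.64070 = 265.89 ≈ 266.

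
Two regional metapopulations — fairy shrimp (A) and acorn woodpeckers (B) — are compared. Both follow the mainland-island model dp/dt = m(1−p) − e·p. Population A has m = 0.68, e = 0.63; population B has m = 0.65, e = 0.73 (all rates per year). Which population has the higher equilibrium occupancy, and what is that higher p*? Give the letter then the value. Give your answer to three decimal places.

A: p*_A = m/(m+e) = 0.68/1.3100 = 0.5191.
B: p*_B = 0.65/1.3800 = 0.4710.
A is higher at 0.5191.

A, 0.519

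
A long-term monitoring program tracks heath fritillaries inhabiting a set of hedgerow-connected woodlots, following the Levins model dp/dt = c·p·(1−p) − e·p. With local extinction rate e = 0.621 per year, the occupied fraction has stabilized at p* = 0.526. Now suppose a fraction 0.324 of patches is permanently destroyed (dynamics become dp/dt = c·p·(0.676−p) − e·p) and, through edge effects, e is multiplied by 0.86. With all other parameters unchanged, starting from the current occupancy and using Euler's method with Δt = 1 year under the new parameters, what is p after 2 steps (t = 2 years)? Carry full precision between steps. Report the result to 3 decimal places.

Balance c(1−p*) = e gives c = e/(1 − 0.52600) = 0.621/0.47400 = 1.31013.
Starting from p₀ = 0.52600; update p ← p + (dp/dt)·Δt with the new parameters.
t = 1: p = 0.52600 + (-0.17755) = 0.34845
t = 2: p = 0.34845 + (-0.03656) = 0.31189

0.312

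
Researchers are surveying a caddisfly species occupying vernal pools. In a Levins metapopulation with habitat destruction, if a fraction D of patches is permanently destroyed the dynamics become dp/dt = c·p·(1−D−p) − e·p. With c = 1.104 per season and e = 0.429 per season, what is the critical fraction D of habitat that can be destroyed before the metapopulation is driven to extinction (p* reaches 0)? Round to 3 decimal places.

0.611

The nontrivial equilibrium is p* = (1−D) − e/c; extinction occurs when this hits zero.
So D_crit = 1 − e/c = 1 − 0.429/1.104 = 1 − 0.3886 = 0.6114.
Note this equals the original equilibrium occupancy — the Levins extinction-debt result.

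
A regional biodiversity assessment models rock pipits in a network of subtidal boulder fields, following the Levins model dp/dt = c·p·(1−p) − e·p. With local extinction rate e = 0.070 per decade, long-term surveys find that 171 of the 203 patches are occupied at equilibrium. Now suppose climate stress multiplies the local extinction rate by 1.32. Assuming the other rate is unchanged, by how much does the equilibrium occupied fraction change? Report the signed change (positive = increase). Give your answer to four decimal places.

-0.0504

Observed p* = 171/203 = 0.84236.
Balance c(1−p*) = e gives c = e/(1 − 0.84236) = 0.070/0.15764 = 0.44405.
New p* = 1 − e/c = 1 − 0.09240/0.44405 = 0.79192.
Δp* = 0.79192 − 0.84236 = -0.05044.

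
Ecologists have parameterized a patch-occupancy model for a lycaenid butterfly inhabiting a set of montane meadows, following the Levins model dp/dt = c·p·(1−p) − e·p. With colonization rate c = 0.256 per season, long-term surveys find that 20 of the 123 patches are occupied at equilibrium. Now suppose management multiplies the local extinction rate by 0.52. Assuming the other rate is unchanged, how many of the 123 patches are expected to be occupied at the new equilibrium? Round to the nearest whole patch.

Observed p* = 20/123 = 0.16260.
Balance c(1−p*) = e gives e = 0.256×(1 − 0.16260) = 0.21437.
New p* = 1 − e/c = 1 − 0.11147/0.25600 = 0.56457.
Expected occupied = 123 × 0.56457 = 69.44 ≈ 69.

69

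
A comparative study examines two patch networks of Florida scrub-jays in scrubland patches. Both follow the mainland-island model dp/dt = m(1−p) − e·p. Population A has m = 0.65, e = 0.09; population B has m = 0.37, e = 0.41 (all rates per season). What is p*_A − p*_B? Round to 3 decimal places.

0.404

A: p*_A = m/(m+e) = 0.65/0.7400 = 0.8784.
B: p*_B = 0.37/0.7800 = 0.4744.
p*_A − p*_B = 0.8784 − 0.4744 = 0.4040.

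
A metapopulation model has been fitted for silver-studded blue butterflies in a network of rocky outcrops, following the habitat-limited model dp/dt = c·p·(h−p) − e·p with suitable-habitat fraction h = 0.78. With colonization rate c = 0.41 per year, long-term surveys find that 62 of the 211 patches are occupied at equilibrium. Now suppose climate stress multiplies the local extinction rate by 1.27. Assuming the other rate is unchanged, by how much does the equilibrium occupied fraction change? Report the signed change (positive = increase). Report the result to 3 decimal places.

Observed p* = 62/211 = 0.29384.
Balance c(h−p*) = e gives e = 0.41×(0.78 − 0.29384) = 0.19933.
New p* = 0.78 − e/c = 0.78 − 0.25315/0.41000 = 0.16256.
Δp* = 0.16256 − 0.29384 = -0.13128.

-0.131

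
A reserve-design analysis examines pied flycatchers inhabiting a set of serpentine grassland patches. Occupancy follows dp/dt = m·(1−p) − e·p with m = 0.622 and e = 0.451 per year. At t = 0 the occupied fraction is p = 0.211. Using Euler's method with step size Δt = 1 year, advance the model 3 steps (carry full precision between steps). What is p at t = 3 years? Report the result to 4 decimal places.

Update rule: p ← p + [m·(1−p) − e·p]·Δt with Δt = 1.
  1  |  dp/dt·Δt = +0.395597  |  p_1 = 0.606597
  2  |  dp/dt·Δt = -0.028879  |  p_2 = 0.577718
  3  |  dp/dt·Δt = +0.002108  |  p_3 = 0.579827

0.5798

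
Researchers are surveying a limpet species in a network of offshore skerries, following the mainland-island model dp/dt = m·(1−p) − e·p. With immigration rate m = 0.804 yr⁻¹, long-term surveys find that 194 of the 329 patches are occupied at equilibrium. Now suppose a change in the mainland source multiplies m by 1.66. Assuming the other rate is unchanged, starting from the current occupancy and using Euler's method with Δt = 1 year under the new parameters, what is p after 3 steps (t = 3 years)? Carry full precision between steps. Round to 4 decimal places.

Observed p* = 194/329 = 0.58967.
Balance m(1−p*) = e·p* gives e = m(1−p*)/p* = 0.804×0.41033/0.58967 = 0.55948.
Starting from p₀ = 0.58967; update p ← p + (dp/dt)·Δt with the new parameters.
p: 0.58967 → 0.80741  (Δp = +0.21774)
p: 0.80741 → 0.61272  (Δp = -0.19469)
p: 0.61272 → 0.78679  (Δp = +0.17407)

0.7868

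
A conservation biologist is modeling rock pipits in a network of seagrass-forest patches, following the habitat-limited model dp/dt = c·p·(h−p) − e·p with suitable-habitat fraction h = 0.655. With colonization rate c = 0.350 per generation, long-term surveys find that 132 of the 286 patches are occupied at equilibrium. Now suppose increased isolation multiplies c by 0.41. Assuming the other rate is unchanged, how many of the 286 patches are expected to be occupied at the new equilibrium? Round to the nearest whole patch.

52

Observed p* = 132/286 = 0.46154.
Balance c(h−p*) = e gives e = 0.350×(0.655 − 0.46154) = 0.06771.
New p* = 0.655 − e/c = 0.655 − 0.06771/0.14350 = 0.18315.
Expected occupied = 286 × 0.18315 = 52.38 ≈ 52.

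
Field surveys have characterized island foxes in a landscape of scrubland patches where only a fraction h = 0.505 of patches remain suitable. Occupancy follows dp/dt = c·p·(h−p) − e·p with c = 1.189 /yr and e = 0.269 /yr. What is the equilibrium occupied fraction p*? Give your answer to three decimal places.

0.279

Setting dp/dt = 0 and dividing by p* gives c·(h−p*) = e.
So p* = h − e/c = 0.505 − 0.269/1.189 = 0.505 − 0.2262 = 0.2788.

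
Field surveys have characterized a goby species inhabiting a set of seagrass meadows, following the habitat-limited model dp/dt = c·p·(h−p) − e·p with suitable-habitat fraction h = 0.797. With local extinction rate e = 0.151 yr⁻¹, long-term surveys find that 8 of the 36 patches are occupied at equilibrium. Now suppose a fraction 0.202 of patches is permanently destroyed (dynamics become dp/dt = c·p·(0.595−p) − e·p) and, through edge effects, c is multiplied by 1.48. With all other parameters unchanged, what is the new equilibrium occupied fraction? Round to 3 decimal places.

Observed p* = 8/36 = 0.22222.
Balance c(h−p*) = e gives c = e/(0.797 − 0.22222) = 0.151/0.57478 = 0.26271.
New p* = 0.595 − e/c = 0.595 − 0.15100/0.38881 = 0.20664.

0.207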